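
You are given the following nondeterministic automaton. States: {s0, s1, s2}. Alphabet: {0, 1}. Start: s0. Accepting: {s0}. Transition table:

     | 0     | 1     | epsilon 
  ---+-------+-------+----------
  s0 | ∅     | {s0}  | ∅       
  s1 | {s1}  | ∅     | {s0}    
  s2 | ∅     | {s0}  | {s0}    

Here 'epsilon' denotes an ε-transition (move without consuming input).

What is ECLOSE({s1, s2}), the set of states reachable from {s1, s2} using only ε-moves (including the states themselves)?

{s0, s1, s2}

Begin with {s1, s2}.
ε-move s1 → s0; add s0.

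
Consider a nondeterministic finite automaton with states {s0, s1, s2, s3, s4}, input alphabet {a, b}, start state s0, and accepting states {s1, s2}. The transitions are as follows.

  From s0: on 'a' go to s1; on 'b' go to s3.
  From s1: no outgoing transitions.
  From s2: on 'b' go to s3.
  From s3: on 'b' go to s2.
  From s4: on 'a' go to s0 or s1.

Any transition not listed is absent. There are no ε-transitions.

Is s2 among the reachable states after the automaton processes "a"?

Start in {s0}.
Read 'a': {s0} → {s1}.
State s2 is not in {s1}.

No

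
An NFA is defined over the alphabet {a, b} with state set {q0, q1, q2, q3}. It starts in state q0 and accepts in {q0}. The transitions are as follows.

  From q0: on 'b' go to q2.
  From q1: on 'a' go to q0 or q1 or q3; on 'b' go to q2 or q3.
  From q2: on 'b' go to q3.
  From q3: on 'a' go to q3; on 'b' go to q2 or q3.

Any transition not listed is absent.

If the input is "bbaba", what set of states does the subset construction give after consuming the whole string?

Start in {q0}.
Read 'b': q0→{q2}; now {q2}.
Read 'b': q2→{q3}; now {q3}.
Read 'a': q3→{q3}; now {q3}.
Read 'b': q3→{q2, q3}; now {q2, q3}.
Read 'a': q2→∅, q3→{q3}; now {q3}.

{q3}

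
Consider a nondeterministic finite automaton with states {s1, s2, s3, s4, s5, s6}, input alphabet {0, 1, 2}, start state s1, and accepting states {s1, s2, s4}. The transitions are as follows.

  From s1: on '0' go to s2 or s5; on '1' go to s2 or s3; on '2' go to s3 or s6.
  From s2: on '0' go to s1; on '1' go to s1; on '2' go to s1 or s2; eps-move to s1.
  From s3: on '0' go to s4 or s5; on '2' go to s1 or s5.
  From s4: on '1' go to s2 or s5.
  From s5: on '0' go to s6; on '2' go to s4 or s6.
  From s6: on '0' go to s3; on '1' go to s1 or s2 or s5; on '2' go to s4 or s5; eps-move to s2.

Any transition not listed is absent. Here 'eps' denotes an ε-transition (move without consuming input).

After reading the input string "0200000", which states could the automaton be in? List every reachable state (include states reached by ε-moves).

{s1, s2, s3, s4, s5, s6}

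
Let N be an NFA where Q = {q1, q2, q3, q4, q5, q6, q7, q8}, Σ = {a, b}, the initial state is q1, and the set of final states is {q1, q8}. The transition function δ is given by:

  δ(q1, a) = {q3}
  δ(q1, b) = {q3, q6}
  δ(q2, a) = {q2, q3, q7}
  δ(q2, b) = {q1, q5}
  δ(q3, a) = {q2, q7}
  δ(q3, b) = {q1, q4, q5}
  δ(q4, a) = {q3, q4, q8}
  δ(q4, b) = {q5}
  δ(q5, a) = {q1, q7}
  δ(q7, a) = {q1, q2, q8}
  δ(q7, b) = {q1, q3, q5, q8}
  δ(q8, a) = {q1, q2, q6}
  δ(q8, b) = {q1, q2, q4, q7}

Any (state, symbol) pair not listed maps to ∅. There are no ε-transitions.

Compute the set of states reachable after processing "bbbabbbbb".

Start in {q1}.
Read 'b': q1→{q3, q6}; now {q3, q6}.
Read 'b': q3→{q1, q4, q5}, q6→∅; now {q1, q4, q5}.
Read 'b': q1→{q3, q6}, q4→{q5}, q5→∅; now {q3, q5, q6}.
Read 'a': q3→{q2, q7}, q5→{q1, q7}, q6→∅; now {q1, q2, q7}.
Read 'b': q1→{q3, q6}, q2→{q1, q5}, q7→{q1, q3, q5, q8}; now {q1, q3, q5, q6, q8}.
Read 'b': q1→{q3, q6}, q3→{q1, q4, q5}, q5→∅, q6→∅, q8→{q1, q2, q4, q7}; now {q1, q2, q3, q4, q5, q6, q7}.
Read 'b': q1→{q3, q6}, q2→{q1, q5}, q3→{q1, q4, q5}, q4→{q5}, q5→∅, q6→∅, q7→{q1, q3, q5, q8}; now {q1, q3, q4, q5, q6, q8}.
Read 'b': q1→{q3, q6}, q3→{q1, q4, q5}, q4→{q5}, q5→∅, q6→∅, q8→{q1, q2, q4, q7}; now {q1, q2, q3, q4, q5, q6, q7}.
Read 'b': q1→{q3, q6}, q2→{q1, q5}, q3→{q1, q4, q5}, q4→{q5}, q5→∅, q6→∅, q7→{q1, q3, q5, q8}; now {q1, q3, q4, q5, q6, q8}.

{q1, q3, q4, q5, q6, q8}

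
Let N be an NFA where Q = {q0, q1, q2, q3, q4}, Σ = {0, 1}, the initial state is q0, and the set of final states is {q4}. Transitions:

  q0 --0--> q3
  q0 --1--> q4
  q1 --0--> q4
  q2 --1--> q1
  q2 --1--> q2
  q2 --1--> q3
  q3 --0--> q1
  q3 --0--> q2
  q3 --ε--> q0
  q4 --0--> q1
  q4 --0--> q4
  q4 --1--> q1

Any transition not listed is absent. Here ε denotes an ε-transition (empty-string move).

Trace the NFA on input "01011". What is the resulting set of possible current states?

∅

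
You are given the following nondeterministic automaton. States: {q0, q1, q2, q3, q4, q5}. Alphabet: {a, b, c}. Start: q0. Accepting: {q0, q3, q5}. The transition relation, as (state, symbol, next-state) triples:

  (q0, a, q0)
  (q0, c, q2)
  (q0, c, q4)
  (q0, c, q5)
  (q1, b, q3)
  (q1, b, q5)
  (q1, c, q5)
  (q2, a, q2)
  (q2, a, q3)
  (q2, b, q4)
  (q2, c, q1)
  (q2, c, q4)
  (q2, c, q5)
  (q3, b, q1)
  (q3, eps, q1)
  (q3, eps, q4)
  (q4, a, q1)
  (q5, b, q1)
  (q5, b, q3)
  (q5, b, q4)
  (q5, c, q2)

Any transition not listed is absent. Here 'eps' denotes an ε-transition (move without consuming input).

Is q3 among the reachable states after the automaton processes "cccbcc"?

No

Start in {q0}.
Read 'c': q0→{q2, q4, q5}; now {q2, q4, q5}.
Read 'c': q2→{q1, q4, q5}, q4→∅, q5→{q2}; now {q1, q2, q4, q5}.
Read 'c': q1→{q5}, q2→{q1, q4, q5}, q4→∅, q5→{q2}; now {q1, q2, q4, q5}.
Read 'b': q1→{q3, q5}, q2→{q4}, q4→∅, q5→{q1, q3, q4}; now {q1, q3, q4, q5}.
Read 'c': q1→{q5}, q3→∅, q4→∅, q5→{q2}; now {q2, q5}.
Read 'c': q2→{q1, q4, q5}, q5→{q2}; now {q1, q2, q4, q5}.
State q3 is not in {q1, q2, q4, q5}.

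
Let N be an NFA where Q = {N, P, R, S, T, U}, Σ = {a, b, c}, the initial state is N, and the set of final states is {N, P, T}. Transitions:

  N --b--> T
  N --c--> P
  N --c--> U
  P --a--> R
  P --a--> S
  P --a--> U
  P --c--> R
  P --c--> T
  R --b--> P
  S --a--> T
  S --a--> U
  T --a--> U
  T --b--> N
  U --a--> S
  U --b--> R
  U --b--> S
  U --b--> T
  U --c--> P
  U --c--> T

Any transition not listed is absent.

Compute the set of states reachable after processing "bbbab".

{R, S, T}

Start in {N}.
Read 'b': N→{T}; now {T}.
Read 'b': T→{N}; now {N}.
Read 'b': N→{T}; now {T}.
Read 'a': T→{U}; now {U}.
Read 'b': U→{R, S, T}; now {R, S, T}.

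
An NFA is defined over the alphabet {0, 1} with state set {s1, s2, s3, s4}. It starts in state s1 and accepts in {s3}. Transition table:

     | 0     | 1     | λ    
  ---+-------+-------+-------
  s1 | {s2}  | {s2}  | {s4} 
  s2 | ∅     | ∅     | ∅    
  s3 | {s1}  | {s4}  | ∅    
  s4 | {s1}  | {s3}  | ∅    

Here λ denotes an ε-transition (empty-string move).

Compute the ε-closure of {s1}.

Begin with {s1}.
ε-move s1 → s4; add s4.

{s1, s4}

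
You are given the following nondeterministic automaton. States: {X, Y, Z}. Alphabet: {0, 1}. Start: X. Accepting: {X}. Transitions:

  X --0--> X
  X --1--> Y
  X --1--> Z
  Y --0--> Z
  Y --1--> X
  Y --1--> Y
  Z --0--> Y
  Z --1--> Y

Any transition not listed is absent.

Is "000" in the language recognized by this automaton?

Start in {X}.
Read '0': X→{X}; now {X}.
Read '0': X→{X}; now {X}.
Read '0': X→{X}; now {X}.
The final set {X} contains the accepting state X.

Yes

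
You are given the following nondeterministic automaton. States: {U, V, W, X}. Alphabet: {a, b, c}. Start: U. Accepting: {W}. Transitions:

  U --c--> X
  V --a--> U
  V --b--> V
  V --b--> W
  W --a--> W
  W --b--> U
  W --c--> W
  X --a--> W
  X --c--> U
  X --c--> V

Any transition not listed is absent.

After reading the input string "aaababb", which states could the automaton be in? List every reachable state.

∅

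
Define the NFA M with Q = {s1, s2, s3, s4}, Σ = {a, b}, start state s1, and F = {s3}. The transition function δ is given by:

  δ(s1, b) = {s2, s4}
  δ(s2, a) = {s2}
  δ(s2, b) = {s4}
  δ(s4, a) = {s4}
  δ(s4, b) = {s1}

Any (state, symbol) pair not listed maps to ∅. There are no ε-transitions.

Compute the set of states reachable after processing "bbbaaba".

Start in {s1}.
Read 'b': {s1} → {s2, s4}.
Read 'b': {s2, s4} → {s1, s4}.
Read 'b': {s1, s4} → {s1, s2, s4}.
Read 'a': {s1, s2, s4} → {s2, s4}.
Read 'a': {s2, s4} → {s2, s4}.
Read 'b': {s2, s4} → {s1, s4}.
Read 'a': {s1, s4} → {s4}.

{s4}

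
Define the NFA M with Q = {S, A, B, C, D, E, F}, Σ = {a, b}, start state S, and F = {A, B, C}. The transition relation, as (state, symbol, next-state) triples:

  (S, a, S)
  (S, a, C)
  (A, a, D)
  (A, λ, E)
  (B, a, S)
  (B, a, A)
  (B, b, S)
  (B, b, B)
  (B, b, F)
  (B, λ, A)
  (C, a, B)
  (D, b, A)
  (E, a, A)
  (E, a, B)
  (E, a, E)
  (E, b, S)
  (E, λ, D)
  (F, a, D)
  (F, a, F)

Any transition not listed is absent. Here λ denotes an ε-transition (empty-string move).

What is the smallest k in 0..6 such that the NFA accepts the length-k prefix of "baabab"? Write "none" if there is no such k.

Start in {S}.
Read 'b': S→∅; now ∅.
The set is empty and remains empty for the remaining 5 symbols.
No reachable set along the way intersects F.

none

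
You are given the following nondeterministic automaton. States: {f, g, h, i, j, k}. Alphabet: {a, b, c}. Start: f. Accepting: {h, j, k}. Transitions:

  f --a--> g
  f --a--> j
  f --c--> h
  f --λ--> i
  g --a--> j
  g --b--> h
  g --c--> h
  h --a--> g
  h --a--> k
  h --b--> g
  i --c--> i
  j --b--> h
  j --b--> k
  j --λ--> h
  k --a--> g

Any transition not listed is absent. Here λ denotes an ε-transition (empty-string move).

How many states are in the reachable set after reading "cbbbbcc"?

0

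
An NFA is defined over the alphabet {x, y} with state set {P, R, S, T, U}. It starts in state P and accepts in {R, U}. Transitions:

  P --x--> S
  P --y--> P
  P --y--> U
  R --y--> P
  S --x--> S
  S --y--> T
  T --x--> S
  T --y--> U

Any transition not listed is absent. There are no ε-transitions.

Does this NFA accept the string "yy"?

Yes

Start in {P}.
Read 'y': P→{P, U}; now {P, U}.
Read 'y': P→{P, U}, U→∅; now {P, U}.
The final set {P, U} contains the accepting state U.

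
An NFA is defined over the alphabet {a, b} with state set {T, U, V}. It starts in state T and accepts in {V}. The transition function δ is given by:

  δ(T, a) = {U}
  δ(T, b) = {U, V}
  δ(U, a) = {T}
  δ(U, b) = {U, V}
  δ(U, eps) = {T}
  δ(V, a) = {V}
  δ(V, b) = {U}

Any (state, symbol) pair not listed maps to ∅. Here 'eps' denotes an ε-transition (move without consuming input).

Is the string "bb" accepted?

Yes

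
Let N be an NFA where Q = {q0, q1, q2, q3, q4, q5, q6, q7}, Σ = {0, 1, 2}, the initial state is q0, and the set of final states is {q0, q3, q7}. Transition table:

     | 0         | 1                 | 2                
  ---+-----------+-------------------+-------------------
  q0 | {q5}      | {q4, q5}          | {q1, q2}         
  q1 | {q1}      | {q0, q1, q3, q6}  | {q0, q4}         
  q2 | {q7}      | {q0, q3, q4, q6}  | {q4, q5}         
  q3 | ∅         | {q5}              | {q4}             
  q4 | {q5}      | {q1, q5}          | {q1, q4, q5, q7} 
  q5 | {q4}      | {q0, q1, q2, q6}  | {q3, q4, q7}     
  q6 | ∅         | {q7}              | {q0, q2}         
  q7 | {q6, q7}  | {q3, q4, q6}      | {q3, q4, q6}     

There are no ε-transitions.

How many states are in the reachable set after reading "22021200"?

5

Start in {q0}.
Read '2': q0→{q1, q2}; now {q1, q2}.
Read '2': q1→{q0, q4}, q2→{q4, q5}; now {q0, q4, q5}.
Read '0': q0→{q5}, q4→{q5}, q5→{q4}; now {q4, q5}.
Read '2': q4→{q1, q4, q5, q7}, q5→{q3, q4, q7}; now {q1, q3, q4, q5, q7}.
Read '1': q1→{q0, q1, q3, q6}, q3→{q5}, q4→{q1, q5}, q5→{q0, q1, q2, q6}, q7→{q3, q4, q6}; now {q0, q1, q2, q3, q4, q5, q6}.
Read '2': q0→{q1, q2}, q1→{q0, q4}, q2→{q4, q5}, q3→{q4}, q4→{q1, q4, q5, q7}, q5→{q3, q4, q7}, q6→{q0, q2}; now {q0, q1, q2, q3, q4, q5, q7}.
Read '0': q0→{q5}, q1→{q1}, q2→{q7}, q3→∅, q4→{q5}, q5→{q4}, q7→{q6, q7}; now {q1, q4, q5, q6, q7}.
Read '0': q1→{q1}, q4→{q5}, q5→{q4}, q6→∅, q7→{q6, q7}; now {q1, q4, q5, q6, q7}.
That set has 5 states.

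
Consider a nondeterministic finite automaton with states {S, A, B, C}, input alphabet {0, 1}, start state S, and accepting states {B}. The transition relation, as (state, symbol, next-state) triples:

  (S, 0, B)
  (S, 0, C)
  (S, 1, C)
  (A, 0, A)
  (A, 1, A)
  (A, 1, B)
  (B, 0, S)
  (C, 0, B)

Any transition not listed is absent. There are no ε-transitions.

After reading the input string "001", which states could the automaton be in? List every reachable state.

Start in {S}.
Read '0': S→{B, C}; now {B, C}.
Read '0': B→{S}, C→{B}; now {S, B}.
Read '1': S→{C}, B→∅; now {C}.

{C}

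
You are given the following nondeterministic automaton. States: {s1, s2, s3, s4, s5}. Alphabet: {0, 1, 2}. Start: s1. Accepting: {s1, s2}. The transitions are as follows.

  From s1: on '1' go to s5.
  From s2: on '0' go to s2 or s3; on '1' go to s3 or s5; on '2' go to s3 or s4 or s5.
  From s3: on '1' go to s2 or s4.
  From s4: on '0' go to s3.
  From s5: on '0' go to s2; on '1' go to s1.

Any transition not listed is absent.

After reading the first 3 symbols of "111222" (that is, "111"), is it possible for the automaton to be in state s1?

No

Start in {s1}.
Read '1': s1→{s5}; now {s5}.
Read '1': s5→{s1}; now {s1}.
Read '1': s1→{s5}; now {s5}.
State s1 is not in {s5}.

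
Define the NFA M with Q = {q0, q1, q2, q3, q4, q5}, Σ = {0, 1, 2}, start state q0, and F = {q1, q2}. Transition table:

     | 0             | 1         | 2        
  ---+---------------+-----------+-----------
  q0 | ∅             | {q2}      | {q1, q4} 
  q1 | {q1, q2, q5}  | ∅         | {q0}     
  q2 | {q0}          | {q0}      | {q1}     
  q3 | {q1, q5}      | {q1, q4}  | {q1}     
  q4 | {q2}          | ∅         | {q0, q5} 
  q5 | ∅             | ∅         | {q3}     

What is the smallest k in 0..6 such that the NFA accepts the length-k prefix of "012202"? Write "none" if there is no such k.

Start in {q0}.
Read '0': q0→∅; now ∅.
The set is empty and remains empty for the remaining 5 symbols.
No reachable set along the way intersects F.

none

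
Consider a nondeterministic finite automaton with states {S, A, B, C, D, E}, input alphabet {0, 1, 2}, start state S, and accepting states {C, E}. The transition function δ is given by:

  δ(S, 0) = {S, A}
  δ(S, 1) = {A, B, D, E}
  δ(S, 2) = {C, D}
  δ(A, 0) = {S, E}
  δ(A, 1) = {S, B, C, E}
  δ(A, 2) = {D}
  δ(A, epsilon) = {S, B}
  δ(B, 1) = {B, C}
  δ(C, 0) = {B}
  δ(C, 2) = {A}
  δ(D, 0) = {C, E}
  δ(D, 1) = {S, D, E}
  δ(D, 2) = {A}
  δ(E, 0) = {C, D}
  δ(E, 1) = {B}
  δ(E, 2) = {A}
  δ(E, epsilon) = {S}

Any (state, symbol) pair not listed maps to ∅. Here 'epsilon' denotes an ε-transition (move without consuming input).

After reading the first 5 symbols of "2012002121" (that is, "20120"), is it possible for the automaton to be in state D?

No

Start in {S}.
Read '2': S→{C, D}; now {C, D}.
Read '0': C→{B}, D→{C, E}; union {B, C, E}; ε-closure = {S, B, C, E}.
Read '1': S→{A, B, D, E}, B→{B, C}, C→∅, E→{B}; union {A, B, C, D, E}; ε-closure = {S, A, B, C, D, E}.
Read '2': S→{C, D}, A→{D}, B→∅, C→{A}, D→{A}, E→{A}; union {A, C, D}; ε-closure = {S, A, B, C, D}.
Read '0': S→{S, A}, A→{S, E}, B→∅, C→{B}, D→{C, E}; now {S, A, B, C, E}.
State D is not in {S, A, B, C, E}.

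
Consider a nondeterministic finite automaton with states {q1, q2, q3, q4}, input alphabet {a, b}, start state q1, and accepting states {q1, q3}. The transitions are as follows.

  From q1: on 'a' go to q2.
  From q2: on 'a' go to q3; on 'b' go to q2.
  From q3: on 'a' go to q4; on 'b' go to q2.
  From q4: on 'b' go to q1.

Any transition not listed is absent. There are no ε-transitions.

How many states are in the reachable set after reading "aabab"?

Start in {q1}.
Read 'a': q1→{q2}; now {q2}.
Read 'a': q2→{q3}; now {q3}.
Read 'b': q3→{q2}; now {q2}.
Read 'a': q2→{q3}; now {q3}.
Read 'b': q3→{q2}; now {q2}.
That set has 1 state.

1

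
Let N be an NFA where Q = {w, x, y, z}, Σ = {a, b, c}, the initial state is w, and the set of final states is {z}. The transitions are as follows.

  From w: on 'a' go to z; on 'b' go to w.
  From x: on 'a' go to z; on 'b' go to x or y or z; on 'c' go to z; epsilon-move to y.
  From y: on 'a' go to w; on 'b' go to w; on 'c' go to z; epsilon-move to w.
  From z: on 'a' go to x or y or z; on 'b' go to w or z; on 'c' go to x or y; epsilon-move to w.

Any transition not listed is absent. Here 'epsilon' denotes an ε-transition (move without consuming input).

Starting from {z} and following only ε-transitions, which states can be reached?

{w, z}

Begin with {z}.
ε-move z → w; add w.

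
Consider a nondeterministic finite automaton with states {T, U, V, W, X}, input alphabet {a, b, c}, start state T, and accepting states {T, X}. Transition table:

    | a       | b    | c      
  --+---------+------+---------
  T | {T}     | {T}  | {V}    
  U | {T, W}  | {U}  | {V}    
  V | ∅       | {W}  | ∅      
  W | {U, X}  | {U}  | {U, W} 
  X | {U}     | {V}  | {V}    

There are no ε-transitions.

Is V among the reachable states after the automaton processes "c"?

Start in {T}.
Read 'c': T→{V}; now {V}.
State V is in {V}.

Yes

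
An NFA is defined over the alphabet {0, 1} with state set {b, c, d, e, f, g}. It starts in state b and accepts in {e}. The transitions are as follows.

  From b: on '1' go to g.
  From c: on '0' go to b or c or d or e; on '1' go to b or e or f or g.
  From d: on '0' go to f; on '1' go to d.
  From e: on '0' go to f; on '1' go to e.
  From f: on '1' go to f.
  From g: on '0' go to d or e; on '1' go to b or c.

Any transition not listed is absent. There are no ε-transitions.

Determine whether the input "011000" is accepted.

No

Start in {b}.
Read '0': b→∅; now ∅.
The set is empty and remains empty for the remaining 5 symbols.
The final set ∅ contains no accepting state.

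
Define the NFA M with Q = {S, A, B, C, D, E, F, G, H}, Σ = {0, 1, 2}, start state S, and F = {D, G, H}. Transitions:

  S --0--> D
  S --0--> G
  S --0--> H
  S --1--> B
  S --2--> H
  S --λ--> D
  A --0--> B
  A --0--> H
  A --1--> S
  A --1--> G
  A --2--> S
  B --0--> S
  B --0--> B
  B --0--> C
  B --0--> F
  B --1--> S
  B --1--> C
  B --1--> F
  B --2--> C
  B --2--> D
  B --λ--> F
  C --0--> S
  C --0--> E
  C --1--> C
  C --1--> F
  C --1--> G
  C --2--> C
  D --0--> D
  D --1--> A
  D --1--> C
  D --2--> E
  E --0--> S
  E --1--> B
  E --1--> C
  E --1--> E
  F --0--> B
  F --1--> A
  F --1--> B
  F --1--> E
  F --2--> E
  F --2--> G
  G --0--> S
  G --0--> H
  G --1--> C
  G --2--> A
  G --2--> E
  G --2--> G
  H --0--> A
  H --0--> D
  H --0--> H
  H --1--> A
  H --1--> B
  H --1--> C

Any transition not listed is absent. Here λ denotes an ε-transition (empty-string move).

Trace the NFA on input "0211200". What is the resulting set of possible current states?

{S, A, B, C, D, F, G, H}

Start: ε-closure({S}) = {S, D}.
Read '0': S→{D, G, H}, D→{D}; now {D, G, H}.
Read '2': D→{E}, G→{A, E, G}, H→∅; now {A, E, G}.
Read '1': A→{S, G}, E→{B, C, E}, G→{C}; union {S, B, C, E, G}; ε-closure = {S, B, C, D, E, F, G}.
Read '1': S→{B}, B→{S, C, F}, C→{C, F, G}, D→{A, C}, E→{B, C, E}, F→{A, B, E}, G→{C}; union {S, A, B, C, E, F, G}; ε-closure = {S, A, B, C, D, E, F, G}.
Read '2': S→{H}, A→{S}, B→{C, D}, C→{C}, D→{E}, E→∅, F→{E, G}, G→{A, E, G}; now {S, A, C, D, E, G, H}.
Read '0': S→{D, G, H}, A→{B, H}, C→{S, E}, D→{D}, E→{S}, G→{S, H}, H→{A, D, H}; union {S, A, B, D, E, G, H}; ε-closure = {S, A, B, D, E, F, G, H}.
Read '0': S→{D, G, H}, A→{B, H}, B→{S, B, C, F}, D→{D}, E→{S}, F→{B}, G→{S, H}, H→{A, D, H}; now {S, A, B, C, D, F, G, H}.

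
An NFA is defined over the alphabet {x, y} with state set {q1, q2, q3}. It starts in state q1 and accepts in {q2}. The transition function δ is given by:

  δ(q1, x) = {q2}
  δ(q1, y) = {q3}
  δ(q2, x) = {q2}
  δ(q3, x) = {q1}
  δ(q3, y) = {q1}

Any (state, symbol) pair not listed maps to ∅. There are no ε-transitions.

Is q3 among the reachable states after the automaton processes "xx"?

Start in {q1}.
Read 'x': {q1} → {q2}.
Read 'x': {q2} → {q2}.
State q3 is not in {q2}.

No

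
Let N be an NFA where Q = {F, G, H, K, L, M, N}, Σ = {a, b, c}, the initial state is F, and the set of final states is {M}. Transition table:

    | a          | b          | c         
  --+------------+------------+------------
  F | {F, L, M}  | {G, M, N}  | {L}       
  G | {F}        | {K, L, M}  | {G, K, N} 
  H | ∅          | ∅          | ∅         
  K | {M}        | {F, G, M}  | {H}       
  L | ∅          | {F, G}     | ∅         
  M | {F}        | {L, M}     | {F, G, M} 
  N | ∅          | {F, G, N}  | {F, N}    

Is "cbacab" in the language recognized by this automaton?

Start in {F}.
Read 'c': F→{L}; now {L}.
Read 'b': L→{F, G}; now {F, G}.
Read 'a': F→{F, L, M}, G→{F}; now {F, L, M}.
Read 'c': F→{L}, L→∅, M→{F, G, M}; now {F, G, L, M}.
Read 'a': F→{F, L, M}, G→{F}, L→∅, M→{F}; now {F, L, M}.
Read 'b': F→{G, M, N}, L→{F, G}, M→{L, M}; now {F, G, L, M, N}.
The final set {F, G, L, M, N} contains the accepting state M.

Yes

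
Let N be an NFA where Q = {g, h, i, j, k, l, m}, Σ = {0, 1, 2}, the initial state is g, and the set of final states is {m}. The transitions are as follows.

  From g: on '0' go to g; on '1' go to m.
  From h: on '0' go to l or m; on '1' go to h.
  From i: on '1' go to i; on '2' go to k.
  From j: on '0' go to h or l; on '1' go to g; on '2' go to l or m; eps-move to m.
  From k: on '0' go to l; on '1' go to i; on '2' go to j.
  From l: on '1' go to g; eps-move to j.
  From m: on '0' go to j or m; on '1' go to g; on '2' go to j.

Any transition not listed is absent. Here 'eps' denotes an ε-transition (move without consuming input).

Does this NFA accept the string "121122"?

Yes

Start in {g}.
Read '1': {g} → {m}.
Read '2': {m} → {j, m}.
Read '1': {j, m} → {g}.
Read '1': {g} → {m}.
Read '2': {m} → {j, m}.
Read '2': {j, m} → {j, l, m}.
The final set {j, l, m} contains the accepting state m.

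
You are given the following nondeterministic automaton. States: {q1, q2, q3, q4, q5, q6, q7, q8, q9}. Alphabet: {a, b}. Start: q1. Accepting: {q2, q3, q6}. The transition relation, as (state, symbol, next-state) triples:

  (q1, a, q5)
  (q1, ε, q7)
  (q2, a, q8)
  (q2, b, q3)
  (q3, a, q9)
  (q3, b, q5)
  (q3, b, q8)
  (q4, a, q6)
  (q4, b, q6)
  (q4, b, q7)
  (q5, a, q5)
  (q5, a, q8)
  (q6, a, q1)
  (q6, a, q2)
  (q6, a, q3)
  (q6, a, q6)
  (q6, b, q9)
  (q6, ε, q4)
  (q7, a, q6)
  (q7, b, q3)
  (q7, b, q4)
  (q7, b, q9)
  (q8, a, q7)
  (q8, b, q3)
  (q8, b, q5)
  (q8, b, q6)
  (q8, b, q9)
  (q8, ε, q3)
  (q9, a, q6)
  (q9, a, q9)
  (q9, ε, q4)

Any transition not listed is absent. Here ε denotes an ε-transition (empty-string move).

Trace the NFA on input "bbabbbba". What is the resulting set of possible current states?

{q1, q2, q3, q4, q5, q6, q7, q8, q9}

Start: ε-closure({q1}) = {q1, q7}.
Read 'b': {q1, q7} → {q3, q4, q9}.
Read 'b': {q3, q4, q9} → {q3, q4, q5, q6, q7, q8}.
Read 'a': {q3, q4, q5, q6, q7, q8} → {q1, q2, q3, q4, q5, q6, q7, q8, q9}.
Read 'b': {q1, q2, q3, q4, q5, q6, q7, q8, q9} → {q3, q4, q5, q6, q7, q8, q9}.
Read 'b': {q3, q4, q5, q6, q7, q8, q9} → {q3, q4, q5, q6, q7, q8, q9}.
Read 'b': {q3, q4, q5, q6, q7, q8, q9} → {q3, q4, q5, q6, q7, q8, q9}.
Read 'b': {q3, q4, q5, q6, q7, q8, q9} → {q3, q4, q5, q6, q7, q8, q9}.
Read 'a': {q3, q4, q5, q6, q7, q8, q9} → {q1, q2, q3, q4, q5, q6, q7, q8, q9}.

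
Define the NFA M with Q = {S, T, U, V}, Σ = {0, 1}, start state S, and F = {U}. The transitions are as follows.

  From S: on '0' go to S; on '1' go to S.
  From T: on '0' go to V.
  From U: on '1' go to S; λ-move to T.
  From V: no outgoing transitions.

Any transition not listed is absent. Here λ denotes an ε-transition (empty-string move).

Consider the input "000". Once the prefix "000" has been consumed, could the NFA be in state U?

Start in {S}.
Read '0': {S} → {S}.
Read '0': {S} → {S}.
Read '0': {S} → {S}.
State U is not in {S}.

No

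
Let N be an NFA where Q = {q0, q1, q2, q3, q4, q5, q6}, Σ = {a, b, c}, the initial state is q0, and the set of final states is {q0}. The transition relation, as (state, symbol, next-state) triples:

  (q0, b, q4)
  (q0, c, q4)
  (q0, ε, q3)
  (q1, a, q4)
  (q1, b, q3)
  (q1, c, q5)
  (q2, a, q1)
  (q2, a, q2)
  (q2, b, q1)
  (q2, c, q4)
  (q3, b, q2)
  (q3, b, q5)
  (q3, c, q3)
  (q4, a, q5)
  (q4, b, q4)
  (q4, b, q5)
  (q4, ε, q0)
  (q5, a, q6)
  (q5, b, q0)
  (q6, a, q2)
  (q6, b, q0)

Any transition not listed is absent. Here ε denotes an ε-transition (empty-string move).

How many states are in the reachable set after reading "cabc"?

Start: ε-closure({q0}) = {q0, q3}.
Read 'c': q0→{q4}, q3→{q3}; union {q3, q4}; ε-closure = {q0, q3, q4}.
Read 'a': q0→∅, q3→∅, q4→{q5}; now {q5}.
Read 'b': q5→{q0}; union {q0}; ε-closure = {q0, q3}.
Read 'c': q0→{q4}, q3→{q3}; union {q3, q4}; ε-closure = {q0, q3, q4}.
That set has 3 states.

3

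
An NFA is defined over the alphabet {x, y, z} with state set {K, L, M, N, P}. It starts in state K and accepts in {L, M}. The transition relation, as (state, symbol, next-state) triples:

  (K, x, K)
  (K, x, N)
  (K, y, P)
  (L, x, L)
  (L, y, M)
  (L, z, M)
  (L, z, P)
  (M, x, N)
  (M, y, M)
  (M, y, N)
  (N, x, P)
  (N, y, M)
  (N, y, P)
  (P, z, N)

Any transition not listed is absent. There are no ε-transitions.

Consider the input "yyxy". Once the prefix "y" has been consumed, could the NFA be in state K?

Start in {K}.
Read 'y': {K} → {P}.
State K is not in {P}.

No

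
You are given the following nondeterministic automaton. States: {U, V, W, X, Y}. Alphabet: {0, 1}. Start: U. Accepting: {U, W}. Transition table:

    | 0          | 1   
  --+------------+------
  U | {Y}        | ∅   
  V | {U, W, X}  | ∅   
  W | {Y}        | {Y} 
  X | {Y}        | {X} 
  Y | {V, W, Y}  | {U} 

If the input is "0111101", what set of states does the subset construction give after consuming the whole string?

Start in {U}.
Read '0': U→{Y}; now {Y}.
Read '1': Y→{U}; now {U}.
Read '1': U→∅; now ∅.
The set is empty and remains empty for the remaining 4 symbols.

∅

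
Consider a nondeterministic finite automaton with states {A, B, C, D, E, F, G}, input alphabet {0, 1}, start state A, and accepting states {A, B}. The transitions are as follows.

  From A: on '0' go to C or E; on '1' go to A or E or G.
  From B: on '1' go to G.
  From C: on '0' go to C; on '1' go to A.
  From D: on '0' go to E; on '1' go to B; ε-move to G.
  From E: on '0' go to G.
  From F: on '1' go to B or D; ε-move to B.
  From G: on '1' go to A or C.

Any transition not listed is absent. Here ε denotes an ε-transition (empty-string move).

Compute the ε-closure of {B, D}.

{B, D, G}

Begin with {B, D}.
ε-move D → G; add G.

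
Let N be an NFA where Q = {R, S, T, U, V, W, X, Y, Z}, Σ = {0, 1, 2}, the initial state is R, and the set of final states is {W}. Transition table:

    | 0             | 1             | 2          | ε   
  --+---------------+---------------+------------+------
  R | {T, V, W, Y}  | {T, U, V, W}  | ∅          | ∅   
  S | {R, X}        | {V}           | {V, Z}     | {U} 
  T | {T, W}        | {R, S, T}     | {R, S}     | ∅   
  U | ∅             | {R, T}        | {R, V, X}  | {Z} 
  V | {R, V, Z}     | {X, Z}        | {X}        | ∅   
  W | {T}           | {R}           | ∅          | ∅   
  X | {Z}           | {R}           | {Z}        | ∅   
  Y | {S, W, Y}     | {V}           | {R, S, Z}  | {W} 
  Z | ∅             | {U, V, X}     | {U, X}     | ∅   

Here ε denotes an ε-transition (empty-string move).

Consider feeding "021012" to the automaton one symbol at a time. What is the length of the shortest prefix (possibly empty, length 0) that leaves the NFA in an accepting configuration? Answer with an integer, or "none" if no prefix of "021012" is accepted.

1

Start in {R}.
Read '0': R→{T, V, W, Y}; now {T, V, W, Y}.
None of the earlier sets intersect F, but {T, V, W, Y} does.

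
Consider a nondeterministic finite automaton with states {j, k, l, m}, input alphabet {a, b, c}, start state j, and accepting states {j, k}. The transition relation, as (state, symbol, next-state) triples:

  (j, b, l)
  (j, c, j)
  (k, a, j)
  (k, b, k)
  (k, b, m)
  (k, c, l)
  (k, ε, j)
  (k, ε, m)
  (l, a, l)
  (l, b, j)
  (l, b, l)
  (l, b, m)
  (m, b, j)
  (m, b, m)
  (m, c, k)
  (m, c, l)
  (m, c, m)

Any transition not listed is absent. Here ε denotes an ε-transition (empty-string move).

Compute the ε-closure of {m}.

Begin with {m}.
No ε-moves leave this set, so the closure equals the set itself.

{m}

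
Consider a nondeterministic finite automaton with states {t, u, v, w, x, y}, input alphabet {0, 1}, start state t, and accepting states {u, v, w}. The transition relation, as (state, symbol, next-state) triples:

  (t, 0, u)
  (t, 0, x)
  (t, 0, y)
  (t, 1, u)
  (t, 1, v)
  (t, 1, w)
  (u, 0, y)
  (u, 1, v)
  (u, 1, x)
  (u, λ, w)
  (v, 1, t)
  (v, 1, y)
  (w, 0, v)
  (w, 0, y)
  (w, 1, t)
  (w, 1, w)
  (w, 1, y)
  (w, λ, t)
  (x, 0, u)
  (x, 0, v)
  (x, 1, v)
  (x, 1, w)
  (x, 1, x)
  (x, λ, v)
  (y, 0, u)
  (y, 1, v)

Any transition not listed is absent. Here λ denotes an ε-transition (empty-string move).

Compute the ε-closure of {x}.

{v, x}

Begin with {x}.
ε-move x → v; add v.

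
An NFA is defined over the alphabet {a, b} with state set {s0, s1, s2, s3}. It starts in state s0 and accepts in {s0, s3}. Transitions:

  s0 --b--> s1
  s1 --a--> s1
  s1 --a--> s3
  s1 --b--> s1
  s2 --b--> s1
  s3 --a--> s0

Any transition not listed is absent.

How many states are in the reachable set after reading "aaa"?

0

Start in {s0}.
Read 'a': s0→∅; now ∅.
The set is empty and remains empty for the remaining 2 symbols.
That set has 0 states.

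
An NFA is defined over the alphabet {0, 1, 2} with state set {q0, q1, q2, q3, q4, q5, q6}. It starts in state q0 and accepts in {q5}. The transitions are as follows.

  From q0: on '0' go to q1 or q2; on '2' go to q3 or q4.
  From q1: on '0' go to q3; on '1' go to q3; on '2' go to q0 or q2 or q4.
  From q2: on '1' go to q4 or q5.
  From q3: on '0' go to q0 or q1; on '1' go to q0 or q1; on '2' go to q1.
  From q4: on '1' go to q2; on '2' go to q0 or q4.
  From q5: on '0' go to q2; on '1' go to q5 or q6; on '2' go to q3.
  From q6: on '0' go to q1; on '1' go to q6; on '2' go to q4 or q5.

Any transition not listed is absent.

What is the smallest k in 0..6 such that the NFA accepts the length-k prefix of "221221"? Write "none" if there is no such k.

6

Start in {q0}.
Read '2': {q0} → {q3, q4}.
Read '2': {q3, q4} → {q0, q1, q4}.
Read '1': {q0, q1, q4} → {q2, q3}.
Read '2': {q2, q3} → {q1}.
Read '2': {q1} → {q0, q2, q4}.
Read '1': {q0, q2, q4} → {q2, q4, q5}.
None of the earlier sets intersect F, but {q2, q4, q5} does.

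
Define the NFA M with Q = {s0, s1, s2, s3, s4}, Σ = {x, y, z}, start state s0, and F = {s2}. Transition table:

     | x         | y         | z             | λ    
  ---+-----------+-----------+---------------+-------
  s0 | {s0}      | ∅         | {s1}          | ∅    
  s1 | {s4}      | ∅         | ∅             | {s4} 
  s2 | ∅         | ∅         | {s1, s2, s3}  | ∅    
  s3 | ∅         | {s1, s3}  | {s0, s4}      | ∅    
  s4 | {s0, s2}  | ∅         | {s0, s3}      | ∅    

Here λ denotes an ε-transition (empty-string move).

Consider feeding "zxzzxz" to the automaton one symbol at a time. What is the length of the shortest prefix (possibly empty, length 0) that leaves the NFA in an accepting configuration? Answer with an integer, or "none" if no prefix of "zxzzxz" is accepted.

2

Start in {s0}.
Read 'z': s0→{s1}; union {s1}; ε-closure = {s1, s4}.
Read 'x': s1→{s4}, s4→{s0, s2}; now {s0, s2, s4}.
None of the earlier sets intersect F, but {s0, s2, s4} does.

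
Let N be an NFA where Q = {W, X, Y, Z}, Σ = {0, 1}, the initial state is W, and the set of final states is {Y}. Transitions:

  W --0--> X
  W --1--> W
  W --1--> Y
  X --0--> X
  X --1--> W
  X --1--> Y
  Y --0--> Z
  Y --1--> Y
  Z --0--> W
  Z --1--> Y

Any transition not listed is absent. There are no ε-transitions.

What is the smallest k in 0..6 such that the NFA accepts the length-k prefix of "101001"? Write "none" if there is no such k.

1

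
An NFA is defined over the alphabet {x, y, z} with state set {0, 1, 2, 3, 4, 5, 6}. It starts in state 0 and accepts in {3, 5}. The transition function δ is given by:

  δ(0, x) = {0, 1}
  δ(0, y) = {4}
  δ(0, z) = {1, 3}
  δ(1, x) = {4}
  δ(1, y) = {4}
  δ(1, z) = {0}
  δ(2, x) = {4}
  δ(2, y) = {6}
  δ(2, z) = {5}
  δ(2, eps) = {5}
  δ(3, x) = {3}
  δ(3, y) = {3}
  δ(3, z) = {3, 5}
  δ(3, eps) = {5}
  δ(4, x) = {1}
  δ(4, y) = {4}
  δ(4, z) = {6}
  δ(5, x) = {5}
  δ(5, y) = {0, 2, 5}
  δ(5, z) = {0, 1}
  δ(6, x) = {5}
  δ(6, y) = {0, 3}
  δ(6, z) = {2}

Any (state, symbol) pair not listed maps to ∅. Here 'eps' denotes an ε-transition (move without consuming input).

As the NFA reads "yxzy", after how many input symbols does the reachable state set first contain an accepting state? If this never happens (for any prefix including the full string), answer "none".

none

Start in {0}.
Read 'y': 0→{4}; now {4}.
Read 'x': 4→{1}; now {1}.
Read 'z': 1→{0}; now {0}.
Read 'y': 0→{4}; now {4}.
No reachable set along the way intersects F.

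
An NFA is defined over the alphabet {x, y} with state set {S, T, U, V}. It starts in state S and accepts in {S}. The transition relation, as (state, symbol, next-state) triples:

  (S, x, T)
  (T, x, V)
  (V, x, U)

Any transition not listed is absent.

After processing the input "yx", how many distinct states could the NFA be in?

0

Start in {S}.
Read 'y': {S} → ∅.
The set is empty and remains empty for the remaining 1 symbol.
That set has 0 states.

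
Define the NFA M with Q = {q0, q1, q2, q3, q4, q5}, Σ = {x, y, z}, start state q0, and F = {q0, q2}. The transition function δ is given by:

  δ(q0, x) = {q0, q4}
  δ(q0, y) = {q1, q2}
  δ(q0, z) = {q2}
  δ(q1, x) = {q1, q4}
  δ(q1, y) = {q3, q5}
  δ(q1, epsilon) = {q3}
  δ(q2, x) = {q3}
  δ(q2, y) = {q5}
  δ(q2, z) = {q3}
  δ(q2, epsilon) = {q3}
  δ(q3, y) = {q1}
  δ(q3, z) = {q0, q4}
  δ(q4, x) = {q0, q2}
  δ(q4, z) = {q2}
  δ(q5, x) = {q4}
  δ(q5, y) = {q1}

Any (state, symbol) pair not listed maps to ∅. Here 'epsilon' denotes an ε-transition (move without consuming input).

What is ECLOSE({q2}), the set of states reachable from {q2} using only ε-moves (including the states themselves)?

{q2, q3}

Begin with {q2}.
ε-move q2 → q3; add q3.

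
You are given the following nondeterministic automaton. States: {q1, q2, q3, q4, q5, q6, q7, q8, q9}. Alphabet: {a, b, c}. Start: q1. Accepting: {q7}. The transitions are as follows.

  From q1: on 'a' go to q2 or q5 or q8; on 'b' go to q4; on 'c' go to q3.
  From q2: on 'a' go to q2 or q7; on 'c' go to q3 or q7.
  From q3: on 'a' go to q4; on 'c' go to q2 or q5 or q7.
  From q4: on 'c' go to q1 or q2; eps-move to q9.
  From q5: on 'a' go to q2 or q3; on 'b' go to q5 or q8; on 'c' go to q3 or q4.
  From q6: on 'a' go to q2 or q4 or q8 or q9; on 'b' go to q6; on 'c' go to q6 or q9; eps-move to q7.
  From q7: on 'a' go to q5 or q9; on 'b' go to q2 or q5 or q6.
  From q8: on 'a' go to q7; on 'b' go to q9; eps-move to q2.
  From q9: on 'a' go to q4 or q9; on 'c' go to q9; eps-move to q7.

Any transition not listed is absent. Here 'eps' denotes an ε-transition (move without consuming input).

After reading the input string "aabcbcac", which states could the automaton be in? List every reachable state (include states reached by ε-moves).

{q1, q2, q3, q4, q7, q9}

Start in {q1}.
Read 'a': {q1} → {q2, q5, q8}.
Read 'a': {q2, q5, q8} → {q2, q3, q7}.
Read 'b': {q2, q3, q7} → {q2, q5, q6, q7}.
Read 'c': {q2, q5, q6, q7} → {q3, q4, q6, q7, q9}.
Read 'b': {q3, q4, q6, q7, q9} → {q2, q5, q6, q7}.
Read 'c': {q2, q5, q6, q7} → {q3, q4, q6, q7, q9}.
Read 'a': {q3, q4, q6, q7, q9} → {q2, q4, q5, q7, q8, q9}.
Read 'c': {q2, q4, q5, q7, q8, q9} → {q1, q2, q3, q4, q7, q9}.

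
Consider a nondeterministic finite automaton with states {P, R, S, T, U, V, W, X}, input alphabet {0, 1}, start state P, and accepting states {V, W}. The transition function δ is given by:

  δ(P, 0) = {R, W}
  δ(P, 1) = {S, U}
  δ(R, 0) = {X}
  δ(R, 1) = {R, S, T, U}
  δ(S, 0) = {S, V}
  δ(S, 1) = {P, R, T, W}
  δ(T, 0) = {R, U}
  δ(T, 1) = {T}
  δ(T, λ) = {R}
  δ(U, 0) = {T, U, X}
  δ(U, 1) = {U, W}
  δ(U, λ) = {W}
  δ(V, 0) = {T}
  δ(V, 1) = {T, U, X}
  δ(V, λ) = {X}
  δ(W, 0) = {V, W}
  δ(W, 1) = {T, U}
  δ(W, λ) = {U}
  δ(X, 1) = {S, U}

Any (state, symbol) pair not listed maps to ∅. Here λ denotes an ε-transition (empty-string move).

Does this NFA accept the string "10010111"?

Yes

Start in {P}.
Read '1': {P} → {S, U, W}.
Read '0': {S, U, W} → {R, S, T, U, V, W, X}.
Read '0': {R, S, T, U, V, W, X} → {R, S, T, U, V, W, X}.
Read '1': {R, S, T, U, V, W, X} → {P, R, S, T, U, W, X}.
Read '0': {P, R, S, T, U, W, X} → {R, S, T, U, V, W, X}.
Read '1': {R, S, T, U, V, W, X} → {P, R, S, T, U, W, X}.
Read '1': {P, R, S, T, U, W, X} → {P, R, S, T, U, W}.
Read '1': {P, R, S, T, U, W} → {P, R, S, T, U, W}.
The final set {P, R, S, T, U, W} contains the accepting state W.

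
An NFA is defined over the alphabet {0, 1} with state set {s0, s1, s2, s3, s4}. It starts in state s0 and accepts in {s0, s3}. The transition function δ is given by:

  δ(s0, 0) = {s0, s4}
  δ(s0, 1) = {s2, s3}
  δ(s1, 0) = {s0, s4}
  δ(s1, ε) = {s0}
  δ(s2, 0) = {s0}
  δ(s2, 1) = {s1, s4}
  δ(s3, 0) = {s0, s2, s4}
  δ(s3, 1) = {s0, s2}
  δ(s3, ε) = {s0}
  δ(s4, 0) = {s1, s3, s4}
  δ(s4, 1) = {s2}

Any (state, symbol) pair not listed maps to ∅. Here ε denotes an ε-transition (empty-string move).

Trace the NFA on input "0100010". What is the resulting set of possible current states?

Start in {s0}.
Read '0': s0→{s0, s4}; now {s0, s4}.
Read '1': s0→{s2, s3}, s4→{s2}; union {s2, s3}; ε-closure = {s0, s2, s3}.
Read '0': s0→{s0, s4}, s2→{s0}, s3→{s0, s2, s4}; now {s0, s2, s4}.
Read '0': s0→{s0, s4}, s2→{s0}, s4→{s1, s3, s4}; now {s0, s1, s3, s4}.
Read '0': s0→{s0, s4}, s1→{s0, s4}, s3→{s0, s2, s4}, s4→{s1, s3, s4}; now {s0, s1, s2, s3, s4}.
Read '1': s0→{s2, s3}, s1→∅, s2→{s1, s4}, s3→{s0, s2}, s4→{s2}; now {s0, s1, s2, s3, s4}.
Read '0': s0→{s0, s4}, s1→{s0, s4}, s2→{s0}, s3→{s0, s2, s4}, s4→{s1, s3, s4}; now {s0, s1, s2, s3, s4}.

{s0, s1, s2, s3, s4}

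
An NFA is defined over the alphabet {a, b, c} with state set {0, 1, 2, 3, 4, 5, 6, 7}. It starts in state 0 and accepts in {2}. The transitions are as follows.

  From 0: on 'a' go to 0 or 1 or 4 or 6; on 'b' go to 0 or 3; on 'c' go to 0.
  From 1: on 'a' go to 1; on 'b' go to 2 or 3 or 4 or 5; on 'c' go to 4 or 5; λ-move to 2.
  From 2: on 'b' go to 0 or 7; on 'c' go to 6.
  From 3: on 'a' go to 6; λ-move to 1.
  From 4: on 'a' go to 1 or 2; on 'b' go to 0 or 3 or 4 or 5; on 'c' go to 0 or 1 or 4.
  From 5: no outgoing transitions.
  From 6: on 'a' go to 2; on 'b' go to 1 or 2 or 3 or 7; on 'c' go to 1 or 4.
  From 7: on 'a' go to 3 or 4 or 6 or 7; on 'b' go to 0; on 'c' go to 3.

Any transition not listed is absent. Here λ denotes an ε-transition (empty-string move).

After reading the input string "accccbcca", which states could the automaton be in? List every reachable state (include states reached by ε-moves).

{0, 1, 2, 4, 6}

Start in {0}.
Read 'a': 0→{0, 1, 4, 6}; union {0, 1, 4, 6}; ε-closure = {0, 1, 2, 4, 6}.
Read 'c': 0→{0}, 1→{4, 5}, 2→{6}, 4→{0, 1, 4}, 6→{1, 4}; union {0, 1, 4, 5, 6}; ε-closure = {0, 1, 2, 4, 5, 6}.
Read 'c': 0→{0}, 1→{4, 5}, 2→{6}, 4→{0, 1, 4}, 5→∅, 6→{1, 4}; union {0, 1, 4, 5, 6}; ε-closure = {0, 1, 2, 4, 5, 6}.
Read 'c': 0→{0}, 1→{4, 5}, 2→{6}, 4→{0, 1, 4}, 5→∅, 6→{1, 4}; union {0, 1, 4, 5, 6}; ε-closure = {0, 1, 2, 4, 5, 6}.
Read 'c': 0→{0}, 1→{4, 5}, 2→{6}, 4→{0, 1, 4}, 5→∅, 6→{1, 4}; union {0, 1, 4, 5, 6}; ε-closure = {0, 1, 2, 4, 5, 6}.
Read 'b': 0→{0, 3}, 1→{2, 3, 4, 5}, 2→{0, 7}, 4→{0, 3, 4, 5}, 5→∅, 6→{1, 2, 3, 7}; now {0, 1, 2, 3, 4, 5, 7}.
Read 'c': 0→{0}, 1→{4, 5}, 2→{6}, 3→∅, 4→{0, 1, 4}, 5→∅, 7→{3}; union {0, 1, 3, 4, 5, 6}; ε-closure = {0, 1, 2, 3, 4, 5, 6}.
Read 'c': 0→{0}, 1→{4, 5}, 2→{6}, 3→∅, 4→{0, 1, 4}, 5→∅, 6→{1, 4}; union {0, 1, 4, 5, 6}; ε-closure = {0, 1, 2, 4, 5, 6}.
Read 'a': 0→{0, 1, 4, 6}, 1→{1}, 2→∅, 4→{1, 2}, 5→∅, 6→{2}; now {0, 1, 2, 4, 6}.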